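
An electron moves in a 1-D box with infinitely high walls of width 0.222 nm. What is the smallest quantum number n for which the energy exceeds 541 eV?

n = 9

E_1 = h²/(8m_eL²) = 1.222×10^-18 J = 7.628 eV.
Need n² > 541/7.628 = 70.92, i.e. n > 8.421.
The smallest integer satisfying this is n = 9.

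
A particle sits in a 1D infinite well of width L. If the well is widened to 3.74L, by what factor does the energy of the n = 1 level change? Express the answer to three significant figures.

E_n ∝ 1/L², so the energy scales by 1/3.74² = 0.0715.

0.0715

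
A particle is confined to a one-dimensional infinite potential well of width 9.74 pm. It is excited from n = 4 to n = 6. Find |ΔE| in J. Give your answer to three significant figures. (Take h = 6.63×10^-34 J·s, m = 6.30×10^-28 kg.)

|ΔE| = 1.84×10^-17 J

E_1 = h²/(8mL²) = 9.193×10^-19 J.
|ΔE| = |4² − 6²|·E_1 = 20·9.193×10^-19 J = 1.84×10^-17 J.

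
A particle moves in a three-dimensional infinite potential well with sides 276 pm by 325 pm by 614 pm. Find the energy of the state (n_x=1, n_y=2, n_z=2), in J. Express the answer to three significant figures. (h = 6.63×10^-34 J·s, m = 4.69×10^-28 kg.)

E = 7.22×10^-21 J

For a 3D rectangular well E = (h²/8m)·Σ n_i²/L_i² = (6.63×10^-34)²/(8·4.69×10^-28) · [1²/(276 pm)² + 2²/(325 pm)² + 2²/(614 pm)²].
Evaluating gives E = 7.22×10^-21 J.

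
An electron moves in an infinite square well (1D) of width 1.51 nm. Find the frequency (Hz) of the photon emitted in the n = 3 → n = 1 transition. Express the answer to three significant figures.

f = 3.19×10^14 Hz

E_1 = h²/(8m_eL²) = 2.642×10^-20 J and ΔE = (3² − 1²)E_1 = 2.114×10^-19 J.
f = ΔE/h = 2.114×10^-19/6.626×10^-34 = 3.19×10^14 Hz.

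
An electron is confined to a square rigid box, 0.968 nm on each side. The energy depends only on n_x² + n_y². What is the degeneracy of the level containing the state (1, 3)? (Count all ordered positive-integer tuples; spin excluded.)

degeneracy = 2

The level has n_x² + n_y² = 10. The ordered positive-integer solutions are (1, 3), (3, 1).
That gives 2 states.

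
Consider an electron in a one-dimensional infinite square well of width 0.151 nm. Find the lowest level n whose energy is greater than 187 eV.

n = 4

E_1 = h²/(8m_eL²) = 2.642×10^-18 J = 16.49 eV.
Need n² > 187/16.49 = 11.34, i.e. n > 3.367.
The smallest integer satisfying this is n = 4.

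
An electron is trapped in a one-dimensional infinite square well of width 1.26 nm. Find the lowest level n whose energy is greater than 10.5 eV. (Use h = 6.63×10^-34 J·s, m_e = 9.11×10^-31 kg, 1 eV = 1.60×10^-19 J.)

n = 7

E_1 = h²/(8m_eL²) = 3.799×10^-20 J = 0.2374 eV.
Need n² > 10.5/0.2374 = 44.23, i.e. n > 6.651.
The smallest integer satisfying this is n = 7.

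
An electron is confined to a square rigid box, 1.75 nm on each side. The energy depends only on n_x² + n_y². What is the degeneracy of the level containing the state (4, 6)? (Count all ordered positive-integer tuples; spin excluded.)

degeneracy = 2

The level has n_x² + n_y² = 52. The ordered positive-integer solutions are (4, 6), (6, 4).
That gives 2 states.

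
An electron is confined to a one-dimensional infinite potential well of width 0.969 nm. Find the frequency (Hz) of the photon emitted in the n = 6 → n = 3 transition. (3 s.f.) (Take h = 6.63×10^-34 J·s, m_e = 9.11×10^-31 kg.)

E_1 = h²/(8m_eL²) = 6.423×10^-20 J and ΔE = (6² − 3²)E_1 = 1.734×10^-18 J.
f = ΔE/h = 1.734×10^-18/6.63×10^-34 = 2.62×10^15 Hz.

f = 2.62×10^15 Hz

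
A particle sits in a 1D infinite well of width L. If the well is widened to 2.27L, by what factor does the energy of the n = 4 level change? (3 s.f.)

E_n ∝ 1/L², so the energy scales by 1/2.27² = 0.194.

0.194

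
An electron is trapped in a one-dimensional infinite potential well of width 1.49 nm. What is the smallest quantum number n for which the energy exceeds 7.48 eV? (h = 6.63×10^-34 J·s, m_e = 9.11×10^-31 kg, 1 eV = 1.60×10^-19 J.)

E_1 = h²/(8m_eL²) = 2.717×10^-20 J = 0.1698 eV.
Need n² > 7.48/0.1698 = 44.05, i.e. n > 6.637.
The smallest integer satisfying this is n = 7.

n = 7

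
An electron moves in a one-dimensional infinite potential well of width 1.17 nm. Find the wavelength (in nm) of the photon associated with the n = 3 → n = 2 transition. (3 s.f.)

E_1 = h²/(8m_eL²) = 4.401×10^-20 J, so ΔE = (3² − 2²)E_1 = 2.200×10^-19 J.
λ = hc/ΔE = (6.626×10^-34·2.998×10^8)/2.200×10^-19 = 9.03×10^-7 m = 903 nm.

λ = 903 nm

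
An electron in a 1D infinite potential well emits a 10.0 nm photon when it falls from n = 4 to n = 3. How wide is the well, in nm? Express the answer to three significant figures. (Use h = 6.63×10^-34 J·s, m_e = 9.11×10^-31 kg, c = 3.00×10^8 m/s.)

L = 0.146 nm

The photon carries ΔE = hc/λ = 6.63×10^-34·3.00×10^8/1.00×10^-8 m = 1.989×10^-17 J.
Since ΔE = (4² − 3²)E_1, E_1 = 2.841×10^-18 J, and L = h/√(8m_eE_1) = 1.46×10^-10 m = 0.146 nm.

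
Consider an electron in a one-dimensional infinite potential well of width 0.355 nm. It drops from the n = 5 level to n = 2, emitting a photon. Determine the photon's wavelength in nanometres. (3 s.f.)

E_1 = h²/(8m_eL²) = 4.781×10^-19 J, so ΔE = (5² − 2²)E_1 = 1.004×10^-17 J.
λ = hc/ΔE = (6.626×10^-34·2.998×10^8)/1.004×10^-17 = 1.98×10^-8 m = 19.8 nm.

λ = 19.8 nm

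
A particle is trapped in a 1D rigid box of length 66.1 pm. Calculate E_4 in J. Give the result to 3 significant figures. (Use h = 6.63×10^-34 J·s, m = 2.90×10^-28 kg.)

E_4 = 6.94×10^-19 J

For an infinite well E_n = n²h²/(8mL²), so E_1 = h²/(8mL²) = (6.63×10^-34)²/(8·2.90×10^-28·(6.61×10^-11 m)²) = 4.336×10^-20 J.
Then E_4 = 4²·E_1 = 16·4.336×10^-20 J = 6.94×10^-19 J.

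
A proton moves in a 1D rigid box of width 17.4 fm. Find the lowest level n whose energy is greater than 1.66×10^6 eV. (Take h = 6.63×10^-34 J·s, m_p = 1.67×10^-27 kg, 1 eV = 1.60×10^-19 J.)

E_1 = h²/(8m_pL²) = 1.087×10^-13 J = 6.794×10^5 eV.
Need n² > 1.66×10^6/6.794×10^5 = 2.443, i.e. n > 1.563.
The smallest integer satisfying this is n = 2.

n = 2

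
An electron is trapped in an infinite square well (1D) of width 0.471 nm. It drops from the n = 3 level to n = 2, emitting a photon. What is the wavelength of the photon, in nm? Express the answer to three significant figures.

λ = 146 nm

E_1 = h²/(8m_eL²) = 2.716×10^-19 J, so ΔE = (3² − 2²)E_1 = 1.358×10^-18 J.
λ = hc/ΔE = (6.626×10^-34·2.998×10^8)/1.358×10^-18 = 1.46×10^-7 m = 146 nm.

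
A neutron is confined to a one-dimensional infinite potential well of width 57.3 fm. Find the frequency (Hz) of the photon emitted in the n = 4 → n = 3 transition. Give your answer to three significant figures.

f = 1.05×10^20 Hz

E_1 = h²/(8m_nL²) = 9.979×10^-15 J and ΔE = (4² − 3²)E_1 = 6.985×10^-14 J.
f = ΔE/h = 6.985×10^-14/6.626×10^-34 = 1.05×10^20 Hz.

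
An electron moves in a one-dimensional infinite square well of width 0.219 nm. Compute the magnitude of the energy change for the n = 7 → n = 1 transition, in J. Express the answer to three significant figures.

E_1 = h²/(8m_eL²) = 1.256×10^-18 J.
|ΔE| = |7² − 1²|·E_1 = 48·1.256×10^-18 J = 6.03×10^-17 J.

|ΔE| = 6.03×10^-17 J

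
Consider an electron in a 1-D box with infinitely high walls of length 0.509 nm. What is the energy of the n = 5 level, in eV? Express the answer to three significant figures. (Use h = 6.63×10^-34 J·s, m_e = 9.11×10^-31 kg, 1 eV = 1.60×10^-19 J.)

E_5 = 36.4 eV

For an infinite well E_n = n²h²/(8m_eL²), so E_1 = h²/(8m_eL²) = (6.63×10^-34)²/(8·9.11×10^-31·(5.09×10^-10 m)²) = 2.328×10^-19 J.
Then E_5 = 5²·E_1 = 25·2.328×10^-19 J = 5.820×10^-18 J.
Converting, E_5 = 5.820×10^-18 J / (1.60×10^-19 J/eV) = 36.4 eV.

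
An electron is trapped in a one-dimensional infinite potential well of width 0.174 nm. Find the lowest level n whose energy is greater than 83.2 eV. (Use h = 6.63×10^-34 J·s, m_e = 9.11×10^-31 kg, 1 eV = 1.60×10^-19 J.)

n = 3

E_1 = h²/(8m_eL²) = 1.992×10^-18 J = 12.45 eV.
Need n² > 83.2/12.45 = 6.683, i.e. n > 2.585.
The smallest integer satisfying this is n = 3.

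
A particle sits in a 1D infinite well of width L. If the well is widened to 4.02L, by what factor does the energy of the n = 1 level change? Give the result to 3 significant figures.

0.0619

E_n ∝ 1/L², so the energy scales by 1/4.02² = 0.0619.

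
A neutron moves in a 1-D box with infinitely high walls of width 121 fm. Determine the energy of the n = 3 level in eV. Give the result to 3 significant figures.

E_3 = 1.26×10^5 eV

For an infinite well E_n = n²h²/(8m_nL²), so E_1 = h²/(8m_nL²) = (6.626×10^-34)²/(8·1.675×10^-27·(1.21×10^-13 m)²) = 2.238×10^-15 J.
Then E_3 = 3²·E_1 = 9·2.238×10^-15 J = 2.014×10^-14 J.
Converting, E_3 = 2.014×10^-14 J / (1.602×10^-19 J/eV) = 1.26×10^5 eV.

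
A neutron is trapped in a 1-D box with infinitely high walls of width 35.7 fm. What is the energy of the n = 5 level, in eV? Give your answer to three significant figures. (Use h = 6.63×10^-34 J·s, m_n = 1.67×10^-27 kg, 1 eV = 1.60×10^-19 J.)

For an infinite well E_n = n²h²/(8m_nL²), so E_1 = h²/(8m_nL²) = (6.63×10^-34)²/(8·1.67×10^-27·(3.57×10^-14 m)²) = 2.582×10^-14 J.
Then E_5 = 5²·E_1 = 25·2.582×10^-14 J = 6.455×10^-13 J.
Converting, E_5 = 6.455×10^-13 J / (1.60×10^-19 J/eV) = 4.03×10^6 eV.

E_5 = 4.03×10^6 eV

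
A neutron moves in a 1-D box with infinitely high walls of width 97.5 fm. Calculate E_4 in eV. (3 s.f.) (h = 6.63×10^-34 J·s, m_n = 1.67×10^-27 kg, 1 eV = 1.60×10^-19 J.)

E_4 = 3.46×10^5 eV

For an infinite well E_n = n²h²/(8m_nL²), so E_1 = h²/(8m_nL²) = (6.63×10^-34)²/(8·1.67×10^-27·(9.75×10^-14 m)²) = 3.461×10^-15 J.
Then E_4 = 4²·E_1 = 16·3.461×10^-15 J = 5.538×10^-14 J.
Converting, E_4 = 5.538×10^-14 J / (1.60×10^-19 J/eV) = 3.46×10^5 eV.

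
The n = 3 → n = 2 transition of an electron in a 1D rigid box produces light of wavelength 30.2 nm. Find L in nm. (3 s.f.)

The photon carries ΔE = hc/λ = 6.626×10^-34·2.998×10^8/3.02×10^-8 m = 6.578×10^-18 J.
Since ΔE = (3² − 2²)E_1, E_1 = 1.316×10^-18 J, and L = h/√(8m_eE_1) = 2.14×10^-10 m = 0.214 nm.

L = 0.214 nm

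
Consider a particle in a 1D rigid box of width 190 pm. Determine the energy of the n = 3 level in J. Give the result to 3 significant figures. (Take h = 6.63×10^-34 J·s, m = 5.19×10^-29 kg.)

E_3 = 2.64×10^-19 J

For an infinite well E_n = n²h²/(8mL²), so E_1 = h²/(8mL²) = (6.63×10^-34)²/(8·5.19×10^-29·(1.90×10^-10 m)²) = 2.933×10^-20 J.
Then E_3 = 3²·E_1 = 9·2.933×10^-20 J = 2.64×10^-19 J.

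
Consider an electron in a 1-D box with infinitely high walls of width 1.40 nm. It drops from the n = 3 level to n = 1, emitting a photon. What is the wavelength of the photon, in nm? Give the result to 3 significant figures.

λ = 808 nm

E_1 = h²/(8m_eL²) = 3.074×10^-20 J, so ΔE = (3² − 1²)E_1 = 2.459×10^-19 J.
λ = hc/ΔE = (6.626×10^-34·2.998×10^8)/2.459×10^-19 = 8.08×10^-7 m = 808 nm.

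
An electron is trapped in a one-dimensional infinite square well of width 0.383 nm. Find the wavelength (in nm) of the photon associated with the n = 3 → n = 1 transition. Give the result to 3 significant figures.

λ = 60.5 nm

E_1 = h²/(8m_eL²) = 4.107×10^-19 J, so ΔE = (3² − 1²)E_1 = 3.286×10^-18 J.
λ = hc/ΔE = (6.626×10^-34·2.998×10^8)/3.286×10^-18 = 6.05×10^-8 m = 60.5 nm.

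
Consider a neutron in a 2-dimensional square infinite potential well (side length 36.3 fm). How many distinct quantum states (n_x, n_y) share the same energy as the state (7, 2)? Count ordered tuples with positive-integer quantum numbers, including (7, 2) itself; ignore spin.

The level has n_x² + n_y² = 53. The ordered positive-integer solutions are (2, 7), (7, 2).
That gives 2 states.

degeneracy = 2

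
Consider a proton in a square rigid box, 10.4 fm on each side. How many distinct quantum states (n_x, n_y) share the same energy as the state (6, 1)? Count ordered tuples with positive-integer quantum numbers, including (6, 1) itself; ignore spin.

The level has n_x² + n_y² = 37. The ordered positive-integer solutions are (1, 6), (6, 1).
That gives 2 states.

degeneracy = 2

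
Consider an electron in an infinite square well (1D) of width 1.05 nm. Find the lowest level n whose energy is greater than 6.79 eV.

n = 5

E_1 = h²/(8m_eL²) = 5.465×10^-20 J = 0.3411 eV.
Need n² > 6.79/0.3411 = 19.91, i.e. n > 4.462.
The smallest integer satisfying this is n = 5.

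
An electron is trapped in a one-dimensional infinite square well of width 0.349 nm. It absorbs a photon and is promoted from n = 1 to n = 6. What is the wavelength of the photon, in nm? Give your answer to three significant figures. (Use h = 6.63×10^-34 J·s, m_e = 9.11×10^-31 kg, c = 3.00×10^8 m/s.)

E_1 = h²/(8m_eL²) = 4.952×10^-19 J, so ΔE = (6² − 1²)E_1 = 1.733×10^-17 J.
λ = hc/ΔE = (6.63×10^-34·3.00×10^8)/1.733×10^-17 = 1.15×10^-8 m = 11.5 nm.

λ = 11.5 nm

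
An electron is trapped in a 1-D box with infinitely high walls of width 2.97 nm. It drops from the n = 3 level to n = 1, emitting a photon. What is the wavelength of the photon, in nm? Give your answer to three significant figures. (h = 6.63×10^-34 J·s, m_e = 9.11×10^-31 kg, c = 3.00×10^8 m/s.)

λ = 3.64×10^3 nm

E_1 = h²/(8m_eL²) = 6.838×10^-21 J, so ΔE = (3² − 1²)E_1 = 5.470×10^-20 J.
λ = hc/ΔE = (6.63×10^-34·3.00×10^8)/5.470×10^-20 = 3.64×10^-6 m = 3.64×10^3 nm.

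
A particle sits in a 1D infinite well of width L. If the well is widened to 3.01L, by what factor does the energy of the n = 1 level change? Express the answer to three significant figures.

0.110

E_n ∝ 1/L², so the energy scales by 1/3.01² = 0.110.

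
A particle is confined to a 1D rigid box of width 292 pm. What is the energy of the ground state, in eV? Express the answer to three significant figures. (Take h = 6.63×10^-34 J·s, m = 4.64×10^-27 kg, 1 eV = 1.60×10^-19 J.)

For an infinite well E_n = n²h²/(8mL²), so E_1 = h²/(8mL²) = (6.63×10^-34)²/(8·4.64×10^-27·(2.92×10^-10 m)²) = 1.389×10^-22 J.
Converting, E_1 = 1.389×10^-22 J / (1.60×10^-19 J/eV) = 8.68×10^-4 eV.

E_1 = 8.68×10^-4 eV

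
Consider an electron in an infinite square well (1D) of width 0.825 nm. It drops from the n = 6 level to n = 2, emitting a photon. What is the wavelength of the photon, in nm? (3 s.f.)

E_1 = h²/(8m_eL²) = 8.852×10^-20 J, so ΔE = (6² − 2²)E_1 = 2.833×10^-18 J.
λ = hc/ΔE = (6.626×10^-34·2.998×10^8)/2.833×10^-18 = 7.01×10^-8 m = 70.1 nm.

λ = 70.1 nm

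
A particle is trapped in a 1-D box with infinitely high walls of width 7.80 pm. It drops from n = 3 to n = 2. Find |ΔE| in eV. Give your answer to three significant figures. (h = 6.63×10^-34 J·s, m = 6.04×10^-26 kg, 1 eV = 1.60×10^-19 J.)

|ΔE| = 0.467 eV

E_1 = h²/(8mL²) = 1.495×10^-20 J.
|ΔE| = |3² − 2²|·E_1 = 5·1.495×10^-20 J = 7.475×10^-20 J = 0.467 eV.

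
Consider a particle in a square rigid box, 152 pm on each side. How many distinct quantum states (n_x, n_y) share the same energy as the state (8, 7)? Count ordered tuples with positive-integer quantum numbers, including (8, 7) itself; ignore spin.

degeneracy = 2

The level has n_x² + n_y² = 113. The ordered positive-integer solutions are (7, 8), (8, 7).
That gives 2 states.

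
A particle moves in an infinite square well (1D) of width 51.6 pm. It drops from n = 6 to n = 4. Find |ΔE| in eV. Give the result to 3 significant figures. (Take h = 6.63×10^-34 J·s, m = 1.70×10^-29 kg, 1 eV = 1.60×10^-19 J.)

E_1 = h²/(8mL²) = 1.214×10^-18 J.
|ΔE| = |6² − 4²|·E_1 = 20·1.214×10^-18 J = 2.428×10^-17 J = 152 eV.

|ΔE| = 152 eV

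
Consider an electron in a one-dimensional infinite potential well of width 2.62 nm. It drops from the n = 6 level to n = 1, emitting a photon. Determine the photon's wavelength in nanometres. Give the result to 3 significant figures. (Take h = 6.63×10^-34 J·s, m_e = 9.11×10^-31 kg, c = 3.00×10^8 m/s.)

λ = 647 nm

E_1 = h²/(8m_eL²) = 8.787×10^-21 J, so ΔE = (6² − 1²)E_1 = 3.075×10^-19 J.
λ = hc/ΔE = (6.63×10^-34·3.00×10^8)/3.075×10^-19 = 6.47×10^-7 m = 647 nm.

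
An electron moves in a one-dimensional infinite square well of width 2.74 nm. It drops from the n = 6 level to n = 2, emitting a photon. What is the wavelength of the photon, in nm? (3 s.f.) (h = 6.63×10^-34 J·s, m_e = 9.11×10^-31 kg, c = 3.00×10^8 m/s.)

E_1 = h²/(8m_eL²) = 8.034×10^-21 J, so ΔE = (6² − 2²)E_1 = 2.571×10^-19 J.
λ = hc/ΔE = (6.63×10^-34·3.00×10^8)/2.571×10^-19 = 7.74×10^-7 m = 774 nm.

λ = 774 nm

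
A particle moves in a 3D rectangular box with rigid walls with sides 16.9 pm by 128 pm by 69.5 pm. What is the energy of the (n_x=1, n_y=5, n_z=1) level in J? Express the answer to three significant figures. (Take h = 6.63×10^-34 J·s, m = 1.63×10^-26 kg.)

E = 1.76×10^-20 J

For a 3D rectangular well E = (h²/8m)·Σ n_i²/L_i² = (6.63×10^-34)²/(8·1.63×10^-26) · [1²/(16.9 pm)² + 5²/(128 pm)² + 1²/(69.5 pm)²].
Evaluating gives E = 1.76×10^-20 J.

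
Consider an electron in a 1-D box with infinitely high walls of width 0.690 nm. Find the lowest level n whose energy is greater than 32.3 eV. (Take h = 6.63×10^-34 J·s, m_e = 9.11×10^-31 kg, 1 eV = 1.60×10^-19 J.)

n = 7

E_1 = h²/(8m_eL²) = 1.267×10^-19 J = 0.7919 eV.
Need n² > 32.3/0.7919 = 40.79, i.e. n > 6.387.
The smallest integer satisfying this is n = 7.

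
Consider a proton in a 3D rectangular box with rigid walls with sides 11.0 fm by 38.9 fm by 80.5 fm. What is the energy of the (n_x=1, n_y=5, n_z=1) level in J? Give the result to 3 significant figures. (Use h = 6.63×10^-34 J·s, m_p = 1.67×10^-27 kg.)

E = 8.21×10^-13 J

For a 3D rectangular well E = (h²/8m_p)·Σ n_i²/L_i² = (6.63×10^-34)²/(8·1.67×10^-27) · [1²/(11.0 fm)² + 5²/(38.9 fm)² + 1²/(80.5 fm)²].
Evaluating gives E = 8.21×10^-13 J.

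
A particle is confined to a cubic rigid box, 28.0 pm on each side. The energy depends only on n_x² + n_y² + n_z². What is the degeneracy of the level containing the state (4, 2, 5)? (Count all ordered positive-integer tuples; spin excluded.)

The level has n_x² + n_y² + n_z² = 45. The ordered positive-integer solutions are (2, 4, 5), (2, 5, 4), (4, 2, 5), (4, 5, 2), (5, 2, 4), (5, 4, 2).
That gives 6 states.

degeneracy = 6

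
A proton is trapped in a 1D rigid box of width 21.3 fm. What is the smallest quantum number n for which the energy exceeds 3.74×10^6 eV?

E_1 = h²/(8m_pL²) = 7.230×10^-14 J = 4.513×10^5 eV.
Need n² > 3.74×10^6/4.513×10^5 = 8.287, i.e. n > 2.879.
The smallest integer satisfying this is n = 3.

n = 3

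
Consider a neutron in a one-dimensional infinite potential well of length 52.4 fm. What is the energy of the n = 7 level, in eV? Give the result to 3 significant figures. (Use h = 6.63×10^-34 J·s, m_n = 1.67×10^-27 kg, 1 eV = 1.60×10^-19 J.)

For an infinite well E_n = n²h²/(8m_nL²), so E_1 = h²/(8m_nL²) = (6.63×10^-34)²/(8·1.67×10^-27·(5.24×10^-14 m)²) = 1.198×10^-14 J.
Then E_7 = 7²·E_1 = 49·1.198×10^-14 J = 5.870×10^-13 J.
Converting, E_7 = 5.870×10^-13 J / (1.60×10^-19 J/eV) = 3.67×10^6 eV.

E_7 = 3.67×10^6 eV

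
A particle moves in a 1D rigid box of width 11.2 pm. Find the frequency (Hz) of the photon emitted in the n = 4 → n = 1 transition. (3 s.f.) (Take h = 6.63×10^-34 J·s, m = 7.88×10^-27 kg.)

E_1 = h²/(8mL²) = 5.559×10^-20 J and ΔE = (4² − 1²)E_1 = 8.338×10^-19 J.
f = ΔE/h = 8.338×10^-19/6.63×10^-34 = 1.26×10^15 Hz.

f = 1.26×10^15 Hz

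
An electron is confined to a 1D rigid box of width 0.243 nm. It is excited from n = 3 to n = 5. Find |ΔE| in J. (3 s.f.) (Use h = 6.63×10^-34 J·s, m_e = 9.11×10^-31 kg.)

|ΔE| = 1.63×10^-17 J

E_1 = h²/(8m_eL²) = 1.021×10^-18 J.
|ΔE| = |3² − 5²|·E_1 = 16·1.021×10^-18 J = 1.63×10^-17 J.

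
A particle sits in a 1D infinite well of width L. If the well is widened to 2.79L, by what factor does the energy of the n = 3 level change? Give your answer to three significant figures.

0.128

E_n ∝ 1/L², so the energy scales by 1/2.79² = 0.128.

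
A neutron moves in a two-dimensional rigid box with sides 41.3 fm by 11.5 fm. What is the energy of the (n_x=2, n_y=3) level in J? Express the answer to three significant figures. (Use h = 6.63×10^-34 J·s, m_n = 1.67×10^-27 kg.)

E = 2.32×10^-12 J

For a 2D rectangular well E = (h²/8m_n)·Σ n_i²/L_i² = (6.63×10^-34)²/(8·1.67×10^-27) · [2²/(41.3 fm)² + 3²/(11.5 fm)²].
Evaluating gives E = 2.32×10^-12 J.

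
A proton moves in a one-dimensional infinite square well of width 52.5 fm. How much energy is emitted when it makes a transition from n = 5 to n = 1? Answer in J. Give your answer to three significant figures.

E_1 = h²/(8m_pL²) = 1.190×10^-14 J.
|ΔE| = |5² − 1²|·E_1 = 24·1.190×10^-14 J = 2.86×10^-13 J.

|ΔE| = 2.86×10^-13 J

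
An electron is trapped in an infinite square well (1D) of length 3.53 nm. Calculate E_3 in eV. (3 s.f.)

E_3 = 0.272 eV

For an infinite well E_n = n²h²/(8m_eL²), so E_1 = h²/(8m_eL²) = (6.626×10^-34)²/(8·9.109×10^-31·(3.53×10^-9 m)²) = 4.835×10^-21 J.
Then E_3 = 3²·E_1 = 9·4.835×10^-21 J = 4.351×10^-20 J.
Converting, E_3 = 4.351×10^-20 J / (1.602×10^-19 J/eV) = 0.272 eV.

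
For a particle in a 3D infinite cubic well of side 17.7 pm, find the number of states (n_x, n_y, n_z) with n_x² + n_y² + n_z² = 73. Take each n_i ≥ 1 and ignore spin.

The level has n_x² + n_y² + n_z² = 73. The ordered positive-integer solutions are (1, 6, 6), (6, 1, 6), (6, 6, 1).
That gives 3 states.

degeneracy = 3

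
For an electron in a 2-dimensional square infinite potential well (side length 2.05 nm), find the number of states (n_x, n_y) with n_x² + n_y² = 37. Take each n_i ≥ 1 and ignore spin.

The level has n_x² + n_y² = 37. The ordered positive-integer solutions are (1, 6), (6, 1).
That gives 2 states.

degeneracy = 2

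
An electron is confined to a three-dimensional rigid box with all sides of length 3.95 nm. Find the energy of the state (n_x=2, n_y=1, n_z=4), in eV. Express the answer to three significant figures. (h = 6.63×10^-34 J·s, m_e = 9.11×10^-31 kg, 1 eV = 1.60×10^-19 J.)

For a 3D rectangular well E = (h²/8m_e)·Σ n_i²/L_i² = (6.63×10^-34)²/(8·9.11×10^-31) · [2²/(3.95 nm)² + 1²/(3.95 nm)² + 4²/(3.95 nm)²].
Evaluating gives E = 8.118×10^-20 J = 0.507 eV.

E = 0.507 eV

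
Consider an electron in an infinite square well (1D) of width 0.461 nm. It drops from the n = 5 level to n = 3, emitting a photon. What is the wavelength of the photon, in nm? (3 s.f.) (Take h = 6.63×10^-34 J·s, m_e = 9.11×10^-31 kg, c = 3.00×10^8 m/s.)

E_1 = h²/(8m_eL²) = 2.838×10^-19 J, so ΔE = (5² − 3²)E_1 = 4.541×10^-18 J.
λ = hc/ΔE = (6.63×10^-34·3.00×10^8)/4.541×10^-18 = 4.38×10^-8 m = 43.8 nm.

λ = 43.8 nm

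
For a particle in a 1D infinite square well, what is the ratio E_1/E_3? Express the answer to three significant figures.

E_n ∝ n², so E_1/E_3 = 1²/3² = 1/9 = 0.111.

0.111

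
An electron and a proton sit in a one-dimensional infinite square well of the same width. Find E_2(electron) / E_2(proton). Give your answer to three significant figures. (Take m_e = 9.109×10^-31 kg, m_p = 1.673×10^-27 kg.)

E_n ∝ 1/m at fixed n and L, so the ratio is m_p/m_e = 1.673×10^-27/9.109×10^-31 = 1.84×10^3.

1.84×10^3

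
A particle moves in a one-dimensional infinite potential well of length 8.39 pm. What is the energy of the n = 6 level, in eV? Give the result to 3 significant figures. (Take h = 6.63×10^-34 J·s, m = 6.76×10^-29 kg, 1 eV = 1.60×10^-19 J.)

E_6 = 2.60×10^3 eV

For an infinite well E_n = n²h²/(8mL²), so E_1 = h²/(8mL²) = (6.63×10^-34)²/(8·6.76×10^-29·(8.39×10^-12 m)²) = 1.155×10^-17 J.
Then E_6 = 6²·E_1 = 36·1.155×10^-17 J = 4.158×10^-16 J.
Converting, E_6 = 4.158×10^-16 J / (1.60×10^-19 J/eV) = 2.60×10^3 eV.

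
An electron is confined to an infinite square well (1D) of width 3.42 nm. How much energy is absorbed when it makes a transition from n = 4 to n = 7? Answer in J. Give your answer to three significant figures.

E_1 = h²/(8m_eL²) = 5.151×10^-21 J.
|ΔE| = |4² − 7²|·E_1 = 33·5.151×10^-21 J = 1.70×10^-19 J.

|ΔE| = 1.70×10^-19 J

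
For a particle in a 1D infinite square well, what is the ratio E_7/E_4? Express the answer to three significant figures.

3.06

E_n ∝ n², so E_7/E_4 = 7²/4² = 49/16 = 3.06.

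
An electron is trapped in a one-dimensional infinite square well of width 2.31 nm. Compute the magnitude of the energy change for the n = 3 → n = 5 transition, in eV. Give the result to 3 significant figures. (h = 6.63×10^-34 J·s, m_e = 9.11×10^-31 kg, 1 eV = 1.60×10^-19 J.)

E_1 = h²/(8m_eL²) = 1.130×10^-20 J.
|ΔE| = |3² − 5²|·E_1 = 16·1.130×10^-20 J = 1.808×10^-19 J = 1.13 eV.

|ΔE| = 1.13 eV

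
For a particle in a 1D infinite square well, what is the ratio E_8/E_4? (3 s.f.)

E_n ∝ n², so E_8/E_4 = 8²/4² = 64/16 = 4.00.

4.00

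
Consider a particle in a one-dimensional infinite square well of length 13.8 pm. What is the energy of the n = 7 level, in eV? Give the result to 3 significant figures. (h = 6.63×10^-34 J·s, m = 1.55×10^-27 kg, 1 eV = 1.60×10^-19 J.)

E_7 = 57.0 eV

For an infinite well E_n = n²h²/(8mL²), so E_1 = h²/(8mL²) = (6.63×10^-34)²/(8·1.55×10^-27·(1.38×10^-11 m)²) = 1.861×10^-19 J.
Then E_7 = 7²·E_1 = 49·1.861×10^-19 J = 9.119×10^-18 J.
Converting, E_7 = 9.119×10^-18 J / (1.60×10^-19 J/eV) = 57.0 eV.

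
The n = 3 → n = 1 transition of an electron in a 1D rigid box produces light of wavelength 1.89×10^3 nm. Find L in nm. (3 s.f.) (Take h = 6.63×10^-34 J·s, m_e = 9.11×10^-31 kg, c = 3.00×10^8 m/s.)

The photon carries ΔE = hc/λ = 6.63×10^-34·3.00×10^8/1.89×10^-6 m = 1.052×10^-19 J.
Since ΔE = (3² − 1²)E_1, E_1 = 1.315×10^-20 J, and L = h/√(8m_eE_1) = 2.14×10^-9 m = 2.14 nm.

L = 2.14 nm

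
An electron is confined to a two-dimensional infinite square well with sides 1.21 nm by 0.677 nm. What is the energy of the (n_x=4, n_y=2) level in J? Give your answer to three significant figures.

E = 1.18×10^-18 J

For a 2D rectangular well E = (h²/8m_e)·Σ n_i²/L_i² = (6.626×10^-34)²/(8·9.109×10^-31) · [4²/(1.21 nm)² + 2²/(0.677 nm)²].
Evaluating gives E = 1.18×10^-18 J.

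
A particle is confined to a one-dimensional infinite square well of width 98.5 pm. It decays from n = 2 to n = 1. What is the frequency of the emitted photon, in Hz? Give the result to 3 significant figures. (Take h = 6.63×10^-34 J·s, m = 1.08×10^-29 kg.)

f = 2.37×10^15 Hz

E_1 = h²/(8mL²) = 5.244×10^-19 J and ΔE = (2² − 1²)E_1 = 1.573×10^-18 J.
f = ΔE/h = 1.573×10^-18/6.63×10^-34 = 2.37×10^15 Hz.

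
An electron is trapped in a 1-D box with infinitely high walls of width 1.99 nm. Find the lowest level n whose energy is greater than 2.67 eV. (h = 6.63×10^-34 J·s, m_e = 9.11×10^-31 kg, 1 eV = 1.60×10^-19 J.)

E_1 = h²/(8m_eL²) = 1.523×10^-20 J = 0.09519 eV.
Need n² > 2.67/0.09519 = 28.05, i.e. n > 5.296.
The smallest integer satisfying this is n = 6.

n = 6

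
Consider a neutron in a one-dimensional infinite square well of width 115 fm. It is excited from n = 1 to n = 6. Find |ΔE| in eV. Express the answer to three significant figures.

|ΔE| = 5.41×10^5 eV

E_1 = h²/(8m_nL²) = 2.477×10^-15 J.
|ΔE| = |1² − 6²|·E_1 = 35·2.477×10^-15 J = 8.669×10^-14 J = 5.41×10^5 eV.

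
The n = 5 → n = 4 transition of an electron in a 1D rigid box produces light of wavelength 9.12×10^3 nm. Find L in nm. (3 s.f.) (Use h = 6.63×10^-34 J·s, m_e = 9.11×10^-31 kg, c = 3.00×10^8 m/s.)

The photon carries ΔE = hc/λ = 6.63×10^-34·3.00×10^8/9.12×10^-6 m = 2.181×10^-20 J.
Since ΔE = (5² − 4²)E_1, E_1 = 2.423×10^-21 J, and L = h/√(8m_eE_1) = 4.99×10^-9 m = 4.99 nm.

L = 4.99 nm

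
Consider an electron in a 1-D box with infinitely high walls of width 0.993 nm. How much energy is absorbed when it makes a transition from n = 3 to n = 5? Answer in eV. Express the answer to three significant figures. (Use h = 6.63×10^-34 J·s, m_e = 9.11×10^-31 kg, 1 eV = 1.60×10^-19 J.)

|ΔE| = 6.12 eV

E_1 = h²/(8m_eL²) = 6.117×10^-20 J.
|ΔE| = |3² − 5²|·E_1 = 16·6.117×10^-20 J = 9.787×10^-19 J = 6.12 eV.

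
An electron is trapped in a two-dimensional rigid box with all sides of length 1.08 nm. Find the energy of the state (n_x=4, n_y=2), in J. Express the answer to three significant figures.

E = 1.03×10^-18 J

For a 2D rectangular well E = (h²/8m_e)·Σ n_i²/L_i² = (6.626×10^-34)²/(8·9.109×10^-31) · [4²/(1.08 nm)² + 2²/(1.08 nm)²].
Evaluating gives E = 1.03×10^-18 J.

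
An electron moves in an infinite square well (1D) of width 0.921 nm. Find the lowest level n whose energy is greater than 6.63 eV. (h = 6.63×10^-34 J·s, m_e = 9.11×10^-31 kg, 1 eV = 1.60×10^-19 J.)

n = 4

E_1 = h²/(8m_eL²) = 7.110×10^-20 J = 0.4444 eV.
Need n² > 6.63/0.4444 = 14.92, i.e. n > 3.863.
The smallest integer satisfying this is n = 4.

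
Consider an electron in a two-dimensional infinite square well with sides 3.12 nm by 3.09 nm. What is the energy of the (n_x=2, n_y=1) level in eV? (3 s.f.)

E = 0.194 eV

For a 2D rectangular well E = (h²/8m_e)·Σ n_i²/L_i² = (6.626×10^-34)²/(8·9.109×10^-31) · [2²/(3.12 nm)² + 1²/(3.09 nm)²].
Evaluating gives E = 3.107×10^-20 J = 0.194 eV.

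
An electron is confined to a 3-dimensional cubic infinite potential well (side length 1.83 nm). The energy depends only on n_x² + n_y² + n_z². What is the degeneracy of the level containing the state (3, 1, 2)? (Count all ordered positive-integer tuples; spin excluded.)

degeneracy = 6

The level has n_x² + n_y² + n_z² = 14. The ordered positive-integer solutions are (1, 2, 3), (1, 3, 2), (2, 1, 3), (2, 3, 1), (3, 1, 2), (3, 2, 1).
That gives 6 states.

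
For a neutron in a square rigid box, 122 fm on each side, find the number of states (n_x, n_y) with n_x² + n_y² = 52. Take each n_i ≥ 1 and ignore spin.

The level has n_x² + n_y² = 52. The ordered positive-integer solutions are (4, 6), (6, 4).
That gives 2 states.

degeneracy = 2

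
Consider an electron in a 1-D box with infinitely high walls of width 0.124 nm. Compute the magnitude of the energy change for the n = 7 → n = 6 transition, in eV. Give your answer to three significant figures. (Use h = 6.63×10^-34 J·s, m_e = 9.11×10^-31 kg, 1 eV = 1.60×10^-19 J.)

E_1 = h²/(8m_eL²) = 3.923×10^-18 J.
|ΔE| = |7² − 6²|·E_1 = 13·3.923×10^-18 J = 5.100×10^-17 J = 319 eV.

|ΔE| = 319 eV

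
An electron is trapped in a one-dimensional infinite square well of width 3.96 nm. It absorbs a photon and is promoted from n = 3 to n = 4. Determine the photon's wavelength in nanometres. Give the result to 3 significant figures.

λ = 7.39×10^3 nm

E_1 = h²/(8m_eL²) = 3.842×10^-21 J, so ΔE = (4² − 3²)E_1 = 2.689×10^-20 J.
λ = hc/ΔE = (6.626×10^-34·2.998×10^8)/2.689×10^-20 = 7.39×10^-6 m = 7.39×10^3 nm.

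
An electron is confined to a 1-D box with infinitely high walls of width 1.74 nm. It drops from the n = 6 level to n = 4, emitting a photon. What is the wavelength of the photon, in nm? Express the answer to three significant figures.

E_1 = h²/(8m_eL²) = 1.990×10^-20 J, so ΔE = (6² − 4²)E_1 = 3.980×10^-19 J.
λ = hc/ΔE = (6.626×10^-34·2.998×10^8)/3.980×10^-19 = 4.99×10^-7 m = 499 nm.

λ = 499 nm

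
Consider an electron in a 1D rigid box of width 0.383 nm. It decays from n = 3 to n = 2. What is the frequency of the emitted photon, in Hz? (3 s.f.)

f = 3.10×10^15 Hz

E_1 = h²/(8m_eL²) = 4.107×10^-19 J and ΔE = (3² − 2²)E_1 = 2.053×10^-18 J.
f = ΔE/h = 2.053×10^-18/6.626×10^-34 = 3.10×10^15 Hz.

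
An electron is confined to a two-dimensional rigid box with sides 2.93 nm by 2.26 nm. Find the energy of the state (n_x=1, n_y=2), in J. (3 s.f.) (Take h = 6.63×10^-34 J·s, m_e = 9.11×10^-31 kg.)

E = 5.43×10^-20 J

For a 2D rectangular well E = (h²/8m_e)·Σ n_i²/L_i² = (6.63×10^-34)²/(8·9.11×10^-31) · [1²/(2.93 nm)² + 2²/(2.26 nm)²].
Evaluating gives E = 5.43×10^-20 J.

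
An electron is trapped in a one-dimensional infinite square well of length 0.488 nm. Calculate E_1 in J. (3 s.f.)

For an infinite well E_n = n²h²/(8m_eL²), so E_1 = h²/(8m_eL²) = (6.626×10^-34)²/(8·9.109×10^-31·(4.88×10^-10 m)²) = 2.530×10^-19 J.

E_1 = 2.53×10^-19 J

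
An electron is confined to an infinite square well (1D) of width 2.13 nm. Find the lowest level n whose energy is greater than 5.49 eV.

E_1 = h²/(8m_eL²) = 1.328×10^-20 J = 0.08290 eV.
Need n² > 5.49/0.08290 = 66.22, i.e. n > 8.138.
The smallest integer satisfying this is n = 9.

n = 9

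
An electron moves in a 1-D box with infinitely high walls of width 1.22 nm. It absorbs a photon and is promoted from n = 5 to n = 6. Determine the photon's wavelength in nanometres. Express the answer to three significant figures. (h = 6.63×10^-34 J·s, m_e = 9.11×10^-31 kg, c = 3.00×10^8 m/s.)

E_1 = h²/(8m_eL²) = 4.052×10^-20 J, so ΔE = (6² − 5²)E_1 = 4.457×10^-19 J.
λ = hc/ΔE = (6.63×10^-34·3.00×10^8)/4.457×10^-19 = 4.46×10^-7 m = 446 nm.

λ = 446 nm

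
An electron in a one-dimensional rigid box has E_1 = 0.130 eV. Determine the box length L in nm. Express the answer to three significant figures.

From E_n = n²h²/(8m_eL²), L = n·h/√(8m_eE_n).
E_1 = 0.130 eV = 2.083×10^-20 J, so L = 1·6.626×10^-34/√(8·9.109×10^-31·2.083×10^-20) = 1.70×10^-9 m = 1.70 nm.

L = 1.70 nm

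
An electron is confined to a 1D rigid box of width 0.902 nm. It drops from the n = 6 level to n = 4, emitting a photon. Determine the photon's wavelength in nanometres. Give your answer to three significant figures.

E_1 = h²/(8m_eL²) = 7.405×10^-20 J, so ΔE = (6² − 4²)E_1 = 1.481×10^-18 J.
λ = hc/ΔE = (6.626×10^-34·2.998×10^8)/1.481×10^-18 = 1.34×10^-7 m = 134 nm.

λ = 134 nm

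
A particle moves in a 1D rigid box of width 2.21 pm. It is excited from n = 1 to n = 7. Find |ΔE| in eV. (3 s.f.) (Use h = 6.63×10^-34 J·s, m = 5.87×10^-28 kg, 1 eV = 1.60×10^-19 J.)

E_1 = h²/(8mL²) = 1.917×10^-17 J.
|ΔE| = |1² − 7²|·E_1 = 48·1.917×10^-17 J = 9.202×10^-16 J = 5.75×10^3 eV.

|ΔE| = 5.75×10^3 eV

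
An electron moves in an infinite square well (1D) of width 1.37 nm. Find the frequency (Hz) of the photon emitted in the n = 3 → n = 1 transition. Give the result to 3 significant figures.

f = 3.88×10^14 Hz

E_1 = h²/(8m_eL²) = 3.210×10^-20 J and ΔE = (3² − 1²)E_1 = 2.568×10^-19 J.
f = ΔE/h = 2.568×10^-19/6.626×10^-34 = 3.88×10^14 Hz.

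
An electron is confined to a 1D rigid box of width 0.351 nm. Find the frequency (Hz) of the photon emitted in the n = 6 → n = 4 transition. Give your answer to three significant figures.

f = 1.48×10^16 Hz

E_1 = h²/(8m_eL²) = 4.890×10^-19 J and ΔE = (6² − 4²)E_1 = 9.780×10^-18 J.
f = ΔE/h = 9.780×10^-18/6.626×10^-34 = 1.48×10^16 Hz.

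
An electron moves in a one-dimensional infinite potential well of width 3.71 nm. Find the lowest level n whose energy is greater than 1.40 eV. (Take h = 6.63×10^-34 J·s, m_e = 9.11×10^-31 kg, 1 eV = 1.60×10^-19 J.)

n = 8

E_1 = h²/(8m_eL²) = 4.382×10^-21 J = 0.02739 eV.
Need n² > 1.40/0.02739 = 51.11, i.e. n > 7.149.
The smallest integer satisfying this is n = 8.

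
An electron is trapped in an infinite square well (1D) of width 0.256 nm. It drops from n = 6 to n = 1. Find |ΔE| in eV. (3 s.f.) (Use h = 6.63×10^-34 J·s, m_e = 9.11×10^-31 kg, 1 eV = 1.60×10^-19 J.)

E_1 = h²/(8m_eL²) = 9.203×10^-19 J.
|ΔE| = |6² − 1²|·E_1 = 35·9.203×10^-19 J = 3.221×10^-17 J = 201 eV.

|ΔE| = 201 eV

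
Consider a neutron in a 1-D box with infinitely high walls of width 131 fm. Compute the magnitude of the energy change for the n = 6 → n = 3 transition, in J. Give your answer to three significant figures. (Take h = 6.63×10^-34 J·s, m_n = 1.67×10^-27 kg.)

E_1 = h²/(8m_nL²) = 1.917×10^-15 J.
|ΔE| = |6² − 3²|·E_1 = 27·1.917×10^-15 J = 5.18×10^-14 J.

|ΔE| = 5.18×10^-14 J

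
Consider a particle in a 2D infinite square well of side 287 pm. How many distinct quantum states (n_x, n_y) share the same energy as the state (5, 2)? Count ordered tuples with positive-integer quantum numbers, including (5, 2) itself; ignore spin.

The level has n_x² + n_y² = 29. The ordered positive-integer solutions are (2, 5), (5, 2).
That gives 2 states.

degeneracy = 2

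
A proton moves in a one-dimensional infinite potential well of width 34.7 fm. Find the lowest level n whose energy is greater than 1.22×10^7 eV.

n = 9

E_1 = h²/(8m_pL²) = 2.724×10^-14 J = 1.700×10^5 eV.
Need n² > 1.22×10^7/1.700×10^5 = 71.76, i.e. n > 8.471.
The smallest integer satisfying this is n = 9.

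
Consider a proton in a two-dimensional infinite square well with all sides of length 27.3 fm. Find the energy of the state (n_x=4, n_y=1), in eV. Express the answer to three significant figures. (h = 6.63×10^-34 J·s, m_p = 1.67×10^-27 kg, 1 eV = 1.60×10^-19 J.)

For a 2D rectangular well E = (h²/8m_p)·Σ n_i²/L_i² = (6.63×10^-34)²/(8·1.67×10^-27) · [4²/(27.3 fm)² + 1²/(27.3 fm)²].
Evaluating gives E = 7.505×10^-13 J = 4.69×10^6 eV.

E = 4.69×10^6 eV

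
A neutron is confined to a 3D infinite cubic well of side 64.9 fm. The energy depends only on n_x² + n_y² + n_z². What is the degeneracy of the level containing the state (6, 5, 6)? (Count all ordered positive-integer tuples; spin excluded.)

degeneracy = 3

The level has n_x² + n_y² + n_z² = 97. The ordered positive-integer solutions are (5, 6, 6), (6, 5, 6), (6, 6, 5).
That gives 3 states.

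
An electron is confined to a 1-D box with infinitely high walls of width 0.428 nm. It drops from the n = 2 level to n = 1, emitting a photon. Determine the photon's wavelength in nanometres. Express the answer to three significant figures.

λ = 201 nm

E_1 = h²/(8m_eL²) = 3.289×10^-19 J, so ΔE = (2² − 1²)E_1 = 9.867×10^-19 J.
λ = hc/ΔE = (6.626×10^-34·2.998×10^8)/9.867×10^-19 = 2.01×10^-7 m = 201 nm.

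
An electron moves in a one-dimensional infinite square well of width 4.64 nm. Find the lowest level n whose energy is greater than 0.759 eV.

n = 7

E_1 = h²/(8m_eL²) = 2.798×10^-21 J = 0.01747 eV.
Need n² > 0.759/0.01747 = 43.45, i.e. n > 6.592.
The smallest integer satisfying this is n = 7.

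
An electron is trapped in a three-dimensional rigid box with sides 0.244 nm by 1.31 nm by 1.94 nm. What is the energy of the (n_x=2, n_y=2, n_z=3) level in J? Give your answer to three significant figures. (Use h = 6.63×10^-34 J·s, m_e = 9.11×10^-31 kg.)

E = 4.34×10^-18 J

For a 3D rectangular well E = (h²/8m_e)·Σ n_i²/L_i² = (6.63×10^-34)²/(8·9.11×10^-31) · [2²/(0.244 nm)² + 2²/(1.31 nm)² + 3²/(1.94 nm)²].
Evaluating gives E = 4.34×10^-18 J.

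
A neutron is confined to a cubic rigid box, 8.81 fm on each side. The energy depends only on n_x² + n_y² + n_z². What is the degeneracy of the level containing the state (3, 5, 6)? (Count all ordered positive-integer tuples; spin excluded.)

The level has n_x² + n_y² + n_z² = 70. The ordered positive-integer solutions are (3, 5, 6), (3, 6, 5), (5, 3, 6), (5, 6, 3), (6, 3, 5), (6, 5, 3).
That gives 6 states.

degeneracy = 6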